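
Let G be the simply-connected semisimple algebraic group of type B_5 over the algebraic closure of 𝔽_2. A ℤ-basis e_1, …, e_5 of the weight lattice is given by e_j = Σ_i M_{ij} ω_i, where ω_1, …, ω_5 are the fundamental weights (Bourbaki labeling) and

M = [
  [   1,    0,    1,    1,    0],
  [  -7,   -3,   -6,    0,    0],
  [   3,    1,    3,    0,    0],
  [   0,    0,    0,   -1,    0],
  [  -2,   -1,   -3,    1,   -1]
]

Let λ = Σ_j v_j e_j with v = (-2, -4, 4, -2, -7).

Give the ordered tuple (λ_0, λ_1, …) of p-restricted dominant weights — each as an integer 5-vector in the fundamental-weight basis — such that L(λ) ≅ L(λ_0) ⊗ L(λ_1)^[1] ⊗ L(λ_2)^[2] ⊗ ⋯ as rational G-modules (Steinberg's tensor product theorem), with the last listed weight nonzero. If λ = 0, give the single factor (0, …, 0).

((0, 0, 0, 0, 1), (0, 1, 1, 1, 0))

ω-coordinates c = M·v, v = (-2, -4, 4, -2, -7):
  c_1 = (1)·(-2) + (0)·(-4) + (1)·(4) + (1)·(-2) + (0)·(-7) = 0
  c_2 = (-7)·(-2) + (-3)·(-4) + (-6)·(4) + (0)·(-2) + (0)·(-7) = 2
  c_3 = (3)·(-2) + (1)·(-4) + (3)·(4) + (0)·(-2) + (0)·(-7) = 2
  c_4 = (0)·(-2) + (0)·(-4) + (0)·(4) + (-1)·(-2) + (0)·(-7) = 2
  c_5 = (-2)·(-2) + (-1)·(-4) + (-3)·(4) + (1)·(-2) + (-1)·(-7) = 1
Expand coordinatewise in base 2:
  c_1 = 0
  c_2 = 2 = 0·2^0 + 1·2^1
  c_3 = 2 = 0·2^0 + 1·2^1
  c_4 = 2 = 0·2^0 + 1·2^1
  c_5 = 1 = 1·2^0
λ_0 = (0, 0, 0, 0, 1)
λ_1 = (0, 1, 1, 1, 0)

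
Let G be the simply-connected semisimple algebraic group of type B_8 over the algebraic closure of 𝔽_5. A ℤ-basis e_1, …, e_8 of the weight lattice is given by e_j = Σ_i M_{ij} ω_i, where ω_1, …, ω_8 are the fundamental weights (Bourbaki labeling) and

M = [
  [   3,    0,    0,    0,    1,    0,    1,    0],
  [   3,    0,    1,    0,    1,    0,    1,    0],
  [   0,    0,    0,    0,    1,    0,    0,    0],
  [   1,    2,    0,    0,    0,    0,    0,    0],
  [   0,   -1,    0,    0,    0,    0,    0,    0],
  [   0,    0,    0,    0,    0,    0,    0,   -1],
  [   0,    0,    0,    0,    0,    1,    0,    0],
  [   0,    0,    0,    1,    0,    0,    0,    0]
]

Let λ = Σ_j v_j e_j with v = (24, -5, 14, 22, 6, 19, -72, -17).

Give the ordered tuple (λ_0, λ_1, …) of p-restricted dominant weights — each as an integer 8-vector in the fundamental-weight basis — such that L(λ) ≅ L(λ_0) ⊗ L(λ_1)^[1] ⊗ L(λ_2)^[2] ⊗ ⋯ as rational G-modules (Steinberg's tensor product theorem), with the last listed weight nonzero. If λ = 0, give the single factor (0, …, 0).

((1, 0, 1, 4, 0, 2, 4, 2), (1, 4, 1, 2, 1, 3, 3, 4))

ω-coordinates c = M·v, v = (24, -5, 14, 22, 6, 19, -72, -17):
  c_1 = 3·24 + (0)·(-5) + 0·14 + 0·22 + 1·6 + 0·19 + (1)·(-72) + (0)·(-17) = 6
  c_2 = 3·24 + (0)·(-5) + 1·14 + 0·22 + 1·6 + 0·19 + (1)·(-72) + (0)·(-17) = 20
  c_3 = 0·24 + (0)·(-5) + 0·14 + 0·22 + 1·6 + 0·19 + (0)·(-72) + (0)·(-17) = 6
  c_4 = 1·24 + (2)·(-5) + 0·14 + 0·22 + 0·6 + 0·19 + (0)·(-72) + (0)·(-17) = 14
  c_5 = 0·24 + (-1)·(-5) + 0·14 + 0·22 + 0·6 + 0·19 + (0)·(-72) + (0)·(-17) = 5
  c_6 = 0·24 + (0)·(-5) + 0·14 + 0·22 + 0·6 + 0·19 + (0)·(-72) + (-1)·(-17) = 17
  c_7 = 0·24 + (0)·(-5) + 0·14 + 0·22 + 0·6 + 1·19 + (0)·(-72) + (0)·(-17) = 19
  c_8 = 0·24 + (0)·(-5) + 0·14 + 1·22 + 0·6 + 0·19 + (0)·(-72) + (0)·(-17) = 22
Writing each c_i in base p = 5:
  c_1 = 6 = 1·5^0 + 1·5^1
  c_2 = 20 = 0·5^0 + 4·5^1
  c_3 = 6 = 1·5^0 + 1·5^1
  c_4 = 14 = 4·5^0 + 2·5^1
  c_5 = 5 = 0·5^0 + 1·5^1
  c_6 = 17 = 2·5^0 + 3·5^1
  c_7 = 19 = 4·5^0 + 3·5^1
  c_8 = 22 = 2·5^0 + 4·5^1
p-restricted factor λ_0 = (1, 0, 1, 4, 0, 2, 4, 2)
p-restricted factor λ_1 = (1, 4, 1, 2, 1, 3, 3, 4)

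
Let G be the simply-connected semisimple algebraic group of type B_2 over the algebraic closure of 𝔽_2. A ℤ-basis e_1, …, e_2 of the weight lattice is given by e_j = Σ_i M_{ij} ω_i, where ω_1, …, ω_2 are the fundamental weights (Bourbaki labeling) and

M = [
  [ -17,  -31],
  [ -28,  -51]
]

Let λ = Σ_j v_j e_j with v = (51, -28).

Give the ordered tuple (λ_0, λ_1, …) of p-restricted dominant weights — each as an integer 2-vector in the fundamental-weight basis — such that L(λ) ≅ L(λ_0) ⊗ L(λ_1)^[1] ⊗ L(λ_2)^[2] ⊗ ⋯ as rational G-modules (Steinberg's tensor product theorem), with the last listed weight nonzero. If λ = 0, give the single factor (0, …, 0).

In the fundamental-weight basis, λ has coordinates c = M·v (v = (51, -28)):
  c_1 = (-17)·(51) + (-31)·(-28) = 1
  c_2 = (-28)·(51) + (-51)·(-28) = 0
p = 2; digits c_i = Σ_j d_{ij}·2^j, 0 ≤ d_{ij} < 2:
  c_1 = 1 = 1·2^0
  c_2 = 0
p-restricted factor λ_0 = (1, 0)

((1, 0),)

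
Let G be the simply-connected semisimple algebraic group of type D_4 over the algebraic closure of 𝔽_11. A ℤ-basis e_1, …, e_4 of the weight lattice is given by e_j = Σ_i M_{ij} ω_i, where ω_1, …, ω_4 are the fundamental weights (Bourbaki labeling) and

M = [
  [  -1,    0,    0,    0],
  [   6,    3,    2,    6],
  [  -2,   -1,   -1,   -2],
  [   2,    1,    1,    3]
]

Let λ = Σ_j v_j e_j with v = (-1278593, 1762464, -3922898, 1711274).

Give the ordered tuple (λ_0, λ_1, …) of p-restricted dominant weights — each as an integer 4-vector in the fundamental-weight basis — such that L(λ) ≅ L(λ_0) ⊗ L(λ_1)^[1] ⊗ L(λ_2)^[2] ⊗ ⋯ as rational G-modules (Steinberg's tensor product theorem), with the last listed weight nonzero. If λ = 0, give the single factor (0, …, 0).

Compute c_i = Σ_j M_{ij} v_j with v = (-1278593, 1762464, -3922898, 1711274):
  c_1 = (-1)·(-1278593) + 0·1762464 + (0)·(-3922898) + 0·1711274 = 1278593
  c_2 = (6)·(-1278593) + 3·1762464 + (2)·(-3922898) + 6·1711274 = 37682
  c_3 = (-2)·(-1278593) + (-1)·(1762464) + (-1)·(-3922898) + (-2)·(1711274) = 1295072
  c_4 = (2)·(-1278593) + 1·1762464 + (1)·(-3922898) + 3·1711274 = 416202
Base-11 expansion of each c_i:
  c_1 = 1278593 = 8·11^0 + 9·11^1 + 6·11^2 + 3·11^3 + 10·11^4 + 7·11^5
  c_2 = 37682 = 7·11^0 + 4·11^1 + 3·11^2 + 6·11^3 + 2·11^4
  c_3 = 1295072 = 9·11^0 + 0·11^1 + 0·11^2 + 5·11^3 + 0·11^4 + 8·11^5
  c_4 = 416202 = 6·11^0 + 7·11^1 + 7·11^2 + 4·11^3 + 6·11^4 + 2·11^5
p-restricted factor λ_0 = (8, 7, 9, 6)
p-restricted factor λ_1 = (9, 4, 0, 7)
p-restricted factor λ_2 = (6, 3, 0, 7)
p-restricted factor λ_3 = (3, 6, 5, 4)
p-restricted factor λ_4 = (10, 2, 0, 6)
p-restricted factor λ_5 = (7, 0, 8, 2)

((8, 7, 9, 6), (9, 4, 0, 7), (6, 3, 0, 7), (3, 6, 5, 4), (10, 2, 0, 6), (7, 0, 8, 2))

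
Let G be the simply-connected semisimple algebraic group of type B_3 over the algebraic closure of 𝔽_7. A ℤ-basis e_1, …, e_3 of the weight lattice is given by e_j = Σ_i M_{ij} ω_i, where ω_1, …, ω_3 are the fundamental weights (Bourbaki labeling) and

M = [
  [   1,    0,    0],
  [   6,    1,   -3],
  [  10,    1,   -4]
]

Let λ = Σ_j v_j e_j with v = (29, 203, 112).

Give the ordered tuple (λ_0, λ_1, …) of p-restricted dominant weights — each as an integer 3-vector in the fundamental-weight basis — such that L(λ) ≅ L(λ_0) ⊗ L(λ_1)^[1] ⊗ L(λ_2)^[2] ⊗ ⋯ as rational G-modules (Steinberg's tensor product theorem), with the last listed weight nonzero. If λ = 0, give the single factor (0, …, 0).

ω-coordinates c = M·v, v = (29, 203, 112):
  c_1 = 1·29 + 0·203 + 0·112 = 29
  c_2 = 6·29 + 1·203 + (-3)·(112) = 41
  c_3 = 10·29 + 1·203 + (-4)·(112) = 45
Base-7 expansion of each c_i:
  c_1 = 29 = 1·7^0 + 4·7^1
  c_2 = 41 = 6·7^0 + 5·7^1
  c_3 = 45 = 3·7^0 + 6·7^1
Factor λ_0 = (1, 6, 3)
Factor λ_1 = (4, 5, 6)

((1, 6, 3), (4, 5, 6))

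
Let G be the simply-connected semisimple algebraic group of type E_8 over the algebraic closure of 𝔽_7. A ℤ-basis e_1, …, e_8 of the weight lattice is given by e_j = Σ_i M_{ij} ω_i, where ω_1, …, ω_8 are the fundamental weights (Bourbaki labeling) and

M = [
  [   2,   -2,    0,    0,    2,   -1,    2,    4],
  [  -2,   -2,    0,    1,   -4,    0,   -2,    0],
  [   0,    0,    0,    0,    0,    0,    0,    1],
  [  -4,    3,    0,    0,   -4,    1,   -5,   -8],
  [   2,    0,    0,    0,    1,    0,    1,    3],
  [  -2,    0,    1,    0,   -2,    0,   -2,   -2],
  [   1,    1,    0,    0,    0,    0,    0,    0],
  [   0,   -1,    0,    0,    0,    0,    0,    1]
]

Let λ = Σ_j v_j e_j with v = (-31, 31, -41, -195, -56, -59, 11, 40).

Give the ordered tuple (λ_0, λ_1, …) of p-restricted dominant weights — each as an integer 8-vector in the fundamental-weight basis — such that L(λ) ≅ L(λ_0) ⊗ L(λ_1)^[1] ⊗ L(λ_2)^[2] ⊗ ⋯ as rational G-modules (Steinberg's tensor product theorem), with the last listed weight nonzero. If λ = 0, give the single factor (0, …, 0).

Change of basis e → ω: c = M·v where v = (-31, 31, -41, -195, -56, -59, 11, 40):
  c_1 = (2)·(-31) + (-2)·(31) + (0)·(-41) + (0)·(-195) + (2)·(-56) + (-1)·(-59) + (2)·(11) + (4)·(40) = 5
  c_2 = (-2)·(-31) + (-2)·(31) + (0)·(-41) + (1)·(-195) + (-4)·(-56) + (0)·(-59) + (-2)·(11) + (0)·(40) = 7
  c_3 = (0)·(-31) + (0)·(31) + (0)·(-41) + (0)·(-195) + (0)·(-56) + (0)·(-59) + (0)·(11) + (1)·(40) = 40
  c_4 = (-4)·(-31) + (3)·(31) + (0)·(-41) + (0)·(-195) + (-4)·(-56) + (1)·(-59) + (-5)·(11) + (-8)·(40) = 7
  c_5 = (2)·(-31) + (0)·(31) + (0)·(-41) + (0)·(-195) + (1)·(-56) + (0)·(-59) + (1)·(11) + (3)·(40) = 13
  c_6 = (-2)·(-31) + (0)·(31) + (1)·(-41) + (0)·(-195) + (-2)·(-56) + (0)·(-59) + (-2)·(11) + (-2)·(40) = 31
  c_7 = (1)·(-31) + (1)·(31) + (0)·(-41) + (0)·(-195) + (0)·(-56) + (0)·(-59) + (0)·(11) + (0)·(40) = 0
  c_8 = (0)·(-31) + (-1)·(31) + (0)·(-41) + (0)·(-195) + (0)·(-56) + (0)·(-59) + (0)·(11) + (1)·(40) = 9
Writing each c_i in base p = 7:
  c_1 = 5 = 5·7^0
  c_2 = 7 = 0·7^0 + 1·7^1
  c_3 = 40 = 5·7^0 + 5·7^1
  c_4 = 7 = 0·7^0 + 1·7^1
  c_5 = 13 = 6·7^0 + 1·7^1
  c_6 = 31 = 3·7^0 + 4·7^1
  c_7 = 0
  c_8 = 9 = 2·7^0 + 1·7^1
λ_0 = (5, 0, 5, 0, 6, 3, 0, 2)
λ_1 = (0, 1, 5, 1, 1, 4, 0, 1)

((5, 0, 5, 0, 6, 3, 0, 2), (0, 1, 5, 1, 1, 4, 0, 1))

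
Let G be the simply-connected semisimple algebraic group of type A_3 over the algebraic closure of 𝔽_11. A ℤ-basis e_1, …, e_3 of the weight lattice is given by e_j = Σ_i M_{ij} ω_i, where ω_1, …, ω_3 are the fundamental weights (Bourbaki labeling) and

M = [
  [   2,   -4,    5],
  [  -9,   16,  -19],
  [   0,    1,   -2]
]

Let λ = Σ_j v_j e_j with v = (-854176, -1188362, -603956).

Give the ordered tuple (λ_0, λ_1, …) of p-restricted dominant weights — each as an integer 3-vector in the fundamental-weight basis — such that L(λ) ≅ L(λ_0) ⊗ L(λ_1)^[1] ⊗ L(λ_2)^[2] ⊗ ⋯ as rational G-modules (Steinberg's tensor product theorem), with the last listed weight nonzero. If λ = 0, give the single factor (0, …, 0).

In the fundamental-weight basis, λ has coordinates c = M·v (v = (-854176, -1188362, -603956)):
  c_1 = 2*-854176 + -4*-1188362 + 5*-603956 = 25316
  c_2 = -9*-854176 + 16*-1188362 + -19*-603956 = 148956
  c_3 = 0*-854176 + 1*-1188362 + -2*-603956 = 19550
Writing each c_i in base p = 11:
  c_1 = 25316 = 5·11^0 + 2·11^1 + 0·11^2 + 8·11^3 + 1·11^4
  c_2 = 148956 = 5·11^0 + 0·11^1 + 10·11^2 + 1·11^3 + 10·11^4
  c_3 = 19550 = 3·11^0 + 6·11^1 + 7·11^2 + 3·11^3 + 1·11^4
Factor λ_0 = (5, 5, 3)
Factor λ_1 = (2, 0, 6)
Factor λ_2 = (0, 10, 7)
Factor λ_3 = (8, 1, 3)
Factor λ_4 = (1, 10, 1)

((5, 5, 3), (2, 0, 6), (0, 10, 7), (8, 1, 3), (1, 10, 1))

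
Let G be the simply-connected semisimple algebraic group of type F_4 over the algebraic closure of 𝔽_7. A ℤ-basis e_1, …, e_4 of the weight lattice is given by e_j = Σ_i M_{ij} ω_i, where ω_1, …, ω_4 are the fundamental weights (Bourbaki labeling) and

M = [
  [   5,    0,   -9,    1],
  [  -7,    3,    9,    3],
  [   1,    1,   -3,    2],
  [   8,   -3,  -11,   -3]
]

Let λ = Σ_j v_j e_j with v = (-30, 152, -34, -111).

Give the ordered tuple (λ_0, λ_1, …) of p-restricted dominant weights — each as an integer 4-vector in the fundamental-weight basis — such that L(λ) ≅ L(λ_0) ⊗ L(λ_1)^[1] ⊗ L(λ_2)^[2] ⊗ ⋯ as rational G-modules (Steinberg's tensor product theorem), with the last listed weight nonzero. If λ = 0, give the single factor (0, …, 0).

((3, 6, 2, 4), (6, 3, 0, 1))

In the fundamental-weight basis, λ has coordinates c = M·v (v = (-30, 152, -34, -111)):
  c_1 = (5)·(-30) + (0)·(152) + (-9)·(-34) + (1)·(-111) = 45
  c_2 = (-7)·(-30) + (3)·(152) + (9)·(-34) + (3)·(-111) = 27
  c_3 = (1)·(-30) + (1)·(152) + (-3)·(-34) + (2)·(-111) = 2
  c_4 = (8)·(-30) + (-3)·(152) + (-11)·(-34) + (-3)·(-111) = 11
p = 7; digits c_i = Σ_j d_{ij}·7^j, 0 ≤ d_{ij} < 7:
  c_1 = 45 = 3·7^0 + 6·7^1
  c_2 = 27 = 6·7^0 + 3·7^1
  c_3 = 2 = 2·7^0
  c_4 = 11 = 4·7^0 + 1·7^1
p-restricted factor λ_0 = (3, 6, 2, 4)
p-restricted factor λ_1 = (6, 3, 0, 1)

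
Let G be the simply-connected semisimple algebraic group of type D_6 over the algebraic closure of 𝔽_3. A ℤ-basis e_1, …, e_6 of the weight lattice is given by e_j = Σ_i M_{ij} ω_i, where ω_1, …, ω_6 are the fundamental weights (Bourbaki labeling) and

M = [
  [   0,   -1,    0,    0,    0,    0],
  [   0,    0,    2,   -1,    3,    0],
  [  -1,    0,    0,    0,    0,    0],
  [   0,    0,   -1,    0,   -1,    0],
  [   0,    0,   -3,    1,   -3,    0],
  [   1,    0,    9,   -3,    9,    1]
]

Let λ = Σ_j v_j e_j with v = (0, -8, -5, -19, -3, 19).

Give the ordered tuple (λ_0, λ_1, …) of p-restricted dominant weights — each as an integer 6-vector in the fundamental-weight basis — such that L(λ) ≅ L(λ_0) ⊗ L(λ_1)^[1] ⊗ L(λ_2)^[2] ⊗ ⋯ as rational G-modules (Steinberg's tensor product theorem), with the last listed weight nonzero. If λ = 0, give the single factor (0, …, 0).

((2, 0, 0, 2, 2, 1), (2, 0, 0, 2, 1, 1))

ω-coordinates c = M·v, v = (0, -8, -5, -19, -3, 19):
  c_1 = 0·0 + (-1)·(-8) + (0)·(-5) + (0)·(-19) + (0)·(-3) + 0·19 = 8
  c_2 = 0·0 + (0)·(-8) + (2)·(-5) + (-1)·(-19) + (3)·(-3) + 0·19 = 0
  c_3 = (-1)·(0) + (0)·(-8) + (0)·(-5) + (0)·(-19) + (0)·(-3) + 0·19 = 0
  c_4 = 0·0 + (0)·(-8) + (-1)·(-5) + (0)·(-19) + (-1)·(-3) + 0·19 = 8
  c_5 = 0·0 + (0)·(-8) + (-3)·(-5) + (1)·(-19) + (-3)·(-3) + 0·19 = 5
  c_6 = 1·0 + (0)·(-8) + (9)·(-5) + (-3)·(-19) + (9)·(-3) + 1·19 = 4
p = 3; digits c_i = Σ_j d_{ij}·3^j, 0 ≤ d_{ij} < 3:
  c_1 = 8 = 2·3^0 + 2·3^1
  c_2 = 0
  c_3 = 0
  c_4 = 8 = 2·3^0 + 2·3^1
  c_5 = 5 = 2·3^0 + 1·3^1
  c_6 = 4 = 1·3^0 + 1·3^1
λ_0 = (2, 0, 0, 2, 2, 1)
λ_1 = (2, 0, 0, 2, 1, 1)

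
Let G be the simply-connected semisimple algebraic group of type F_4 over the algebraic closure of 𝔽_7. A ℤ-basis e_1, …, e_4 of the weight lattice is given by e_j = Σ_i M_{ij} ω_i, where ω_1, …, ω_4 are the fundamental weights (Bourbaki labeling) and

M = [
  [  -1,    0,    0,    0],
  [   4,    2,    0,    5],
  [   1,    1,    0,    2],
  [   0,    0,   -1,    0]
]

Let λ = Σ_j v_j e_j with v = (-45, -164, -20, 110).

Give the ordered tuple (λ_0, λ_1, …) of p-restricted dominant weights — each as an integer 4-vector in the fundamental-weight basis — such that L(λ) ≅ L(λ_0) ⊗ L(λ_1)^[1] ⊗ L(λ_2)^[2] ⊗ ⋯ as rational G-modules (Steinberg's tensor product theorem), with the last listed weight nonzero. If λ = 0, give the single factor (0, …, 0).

In the fundamental-weight basis, λ has coordinates c = M·v (v = (-45, -164, -20, 110)):
  c_1 = (-1)·(-45) + (0)·(-164) + (0)·(-20) + 0·110 = 45
  c_2 = (4)·(-45) + (2)·(-164) + (0)·(-20) + 5·110 = 42
  c_3 = (1)·(-45) + (1)·(-164) + (0)·(-20) + 2·110 = 11
  c_4 = (0)·(-45) + (0)·(-164) + (-1)·(-20) + 0·110 = 20
Base-7 expansion of each c_i:
  c_1 = 45 = 3·7^0 + 6·7^1
  c_2 = 42 = 0·7^0 + 6·7^1
  c_3 = 11 = 4·7^0 + 1·7^1
  c_4 = 20 = 6·7^0 + 2·7^1
p-restricted factor λ_0 = (3, 0, 4, 6)
p-restricted factor λ_1 = (6, 6, 1, 2)

((3, 0, 4, 6), (6, 6, 1, 2))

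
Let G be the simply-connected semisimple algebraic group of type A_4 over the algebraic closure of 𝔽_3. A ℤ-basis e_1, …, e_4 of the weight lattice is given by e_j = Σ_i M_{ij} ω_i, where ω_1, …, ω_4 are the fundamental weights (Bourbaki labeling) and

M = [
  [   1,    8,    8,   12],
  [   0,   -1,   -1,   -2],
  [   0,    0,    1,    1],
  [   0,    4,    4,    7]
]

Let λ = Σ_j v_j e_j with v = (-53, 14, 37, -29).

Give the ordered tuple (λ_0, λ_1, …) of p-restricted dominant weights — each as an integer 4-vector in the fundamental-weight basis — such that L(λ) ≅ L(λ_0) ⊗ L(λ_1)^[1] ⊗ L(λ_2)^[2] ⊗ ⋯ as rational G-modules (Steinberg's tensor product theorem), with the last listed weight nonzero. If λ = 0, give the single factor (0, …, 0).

Converting to the ω-basis (c_i = row i of M dotted with v = (-53, 14, 37, -29)):
  c_1 = (1)·(-53) + (8)·(14) + (8)·(37) + (12)·(-29) = 7
  c_2 = (0)·(-53) + (-1)·(14) + (-1)·(37) + (-2)·(-29) = 7
  c_3 = (0)·(-53) + (0)·(14) + (1)·(37) + (1)·(-29) = 8
  c_4 = (0)·(-53) + (4)·(14) + (4)·(37) + (7)·(-29) = 1
Expand coordinatewise in base 3:
  c_1 = 7 = 1·3^0 + 2·3^1
  c_2 = 7 = 1·3^0 + 2·3^1
  c_3 = 8 = 2·3^0 + 2·3^1
  c_4 = 1 = 1·3^0
λ_0 = (1, 1, 2, 1)
λ_1 = (2, 2, 2, 0)

((1, 1, 2, 1), (2, 2, 2, 0))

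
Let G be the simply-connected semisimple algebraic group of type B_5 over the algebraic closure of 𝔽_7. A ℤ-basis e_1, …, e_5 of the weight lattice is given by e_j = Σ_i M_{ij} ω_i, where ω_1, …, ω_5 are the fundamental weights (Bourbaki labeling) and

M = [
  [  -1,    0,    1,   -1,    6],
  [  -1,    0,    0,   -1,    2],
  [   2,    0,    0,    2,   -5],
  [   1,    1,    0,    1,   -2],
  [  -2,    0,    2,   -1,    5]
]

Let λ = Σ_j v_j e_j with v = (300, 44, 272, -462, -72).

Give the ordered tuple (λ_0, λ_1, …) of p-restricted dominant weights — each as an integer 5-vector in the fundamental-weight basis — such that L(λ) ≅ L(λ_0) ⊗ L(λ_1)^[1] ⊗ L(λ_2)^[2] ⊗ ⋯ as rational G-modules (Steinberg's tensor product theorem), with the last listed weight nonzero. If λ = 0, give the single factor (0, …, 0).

Compute c_i = Σ_j M_{ij} v_j with v = (300, 44, 272, -462, -72):
  c_1 = (-1)·(300) + 0·44 + 1·272 + (-1)·(-462) + (6)·(-72) = 2
  c_2 = (-1)·(300) + 0·44 + 0·272 + (-1)·(-462) + (2)·(-72) = 18
  c_3 = 2·300 + 0·44 + 0·272 + (2)·(-462) + (-5)·(-72) = 36
  c_4 = 1·300 + 1·44 + 0·272 + (1)·(-462) + (-2)·(-72) = 26
  c_5 = (-2)·(300) + 0·44 + 2·272 + (-1)·(-462) + (5)·(-72) = 46
p = 7; digits c_i = Σ_j d_{ij}·7^j, 0 ≤ d_{ij} < 7:
  c_1 = 2 = 2·7^0
  c_2 = 18 = 4·7^0 + 2·7^1
  c_3 = 36 = 1·7^0 + 5·7^1
  c_4 = 26 = 5·7^0 + 3·7^1
  c_5 = 46 = 4·7^0 + 6·7^1
Factor λ_0 = (2, 4, 1, 5, 4)
Factor λ_1 = (0, 2, 5, 3, 6)

((2, 4, 1, 5, 4), (0, 2, 5, 3, 6))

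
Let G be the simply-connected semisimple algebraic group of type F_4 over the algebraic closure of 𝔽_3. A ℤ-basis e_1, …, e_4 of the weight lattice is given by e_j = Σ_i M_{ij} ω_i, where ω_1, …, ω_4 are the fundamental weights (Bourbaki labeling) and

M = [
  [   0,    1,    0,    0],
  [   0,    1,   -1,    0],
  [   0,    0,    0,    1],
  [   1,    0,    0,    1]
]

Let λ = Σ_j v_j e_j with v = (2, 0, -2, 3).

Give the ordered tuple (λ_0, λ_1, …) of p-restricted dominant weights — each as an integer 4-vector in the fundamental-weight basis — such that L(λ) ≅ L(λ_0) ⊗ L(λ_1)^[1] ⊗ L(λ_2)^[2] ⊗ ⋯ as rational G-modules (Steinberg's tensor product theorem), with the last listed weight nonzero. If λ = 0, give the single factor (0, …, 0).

((0, 2, 0, 2), (0, 0, 1, 1))

Compute c_i = Σ_j M_{ij} v_j with v = (2, 0, -2, 3):
  c_1 = (0)·(2) + (1)·(0) + (0)·(-2) + (0)·(3) = 0
  c_2 = (0)·(2) + (1)·(0) + (-1)·(-2) + (0)·(3) = 2
  c_3 = (0)·(2) + (0)·(0) + (0)·(-2) + (1)·(3) = 3
  c_4 = (1)·(2) + (0)·(0) + (0)·(-2) + (1)·(3) = 5
p = 3; digits c_i = Σ_j d_{ij}·3^j, 0 ≤ d_{ij} < 3:
  c_1 = 0
  c_2 = 2 = 2·3^0
  c_3 = 3 = 0·3^0 + 1·3^1
  c_4 = 5 = 2·3^0 + 1·3^1
p-restricted factor λ_0 = (0, 2, 0, 2)
p-restricted factor λ_1 = (0, 0, 1, 1)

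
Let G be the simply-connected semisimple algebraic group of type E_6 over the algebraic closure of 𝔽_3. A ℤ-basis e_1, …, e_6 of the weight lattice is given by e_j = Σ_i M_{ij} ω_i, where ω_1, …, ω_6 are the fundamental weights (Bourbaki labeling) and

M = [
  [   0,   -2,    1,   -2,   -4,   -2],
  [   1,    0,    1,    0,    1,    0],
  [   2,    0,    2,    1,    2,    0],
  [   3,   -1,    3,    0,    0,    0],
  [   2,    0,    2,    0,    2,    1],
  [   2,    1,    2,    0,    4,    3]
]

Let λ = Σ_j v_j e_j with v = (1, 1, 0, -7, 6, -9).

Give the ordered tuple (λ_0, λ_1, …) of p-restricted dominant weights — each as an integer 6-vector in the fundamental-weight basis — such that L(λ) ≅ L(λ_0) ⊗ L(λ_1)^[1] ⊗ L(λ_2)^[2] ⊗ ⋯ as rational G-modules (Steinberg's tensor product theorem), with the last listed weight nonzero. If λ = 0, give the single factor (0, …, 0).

ω-coordinates c = M·v, v = (1, 1, 0, -7, 6, -9):
  c_1 = 0·1 + (-2)·(1) + 1·0 + (-2)·(-7) + (-4)·(6) + (-2)·(-9) = 6
  c_2 = 1·1 + 0·1 + 1·0 + (0)·(-7) + 1·6 + (0)·(-9) = 7
  c_3 = 2·1 + 0·1 + 2·0 + (1)·(-7) + 2·6 + (0)·(-9) = 7
  c_4 = 3·1 + (-1)·(1) + 3·0 + (0)·(-7) + 0·6 + (0)·(-9) = 2
  c_5 = 2·1 + 0·1 + 2·0 + (0)·(-7) + 2·6 + (1)·(-9) = 5
  c_6 = 2·1 + 1·1 + 2·0 + (0)·(-7) + 4·6 + (3)·(-9) = 0
Expand coordinatewise in base 3:
  c_1 = 6 = 0·3^0 + 2·3^1
  c_2 = 7 = 1·3^0 + 2·3^1
  c_3 = 7 = 1·3^0 + 2·3^1
  c_4 = 2 = 2·3^0
  c_5 = 5 = 2·3^0 + 1·3^1
  c_6 = 0
Factor λ_0 = (0, 1, 1, 2, 2, 0)
Factor λ_1 = (2, 2, 2, 0, 1, 0)

((0, 1, 1, 2, 2, 0), (2, 2, 2, 0, 1, 0))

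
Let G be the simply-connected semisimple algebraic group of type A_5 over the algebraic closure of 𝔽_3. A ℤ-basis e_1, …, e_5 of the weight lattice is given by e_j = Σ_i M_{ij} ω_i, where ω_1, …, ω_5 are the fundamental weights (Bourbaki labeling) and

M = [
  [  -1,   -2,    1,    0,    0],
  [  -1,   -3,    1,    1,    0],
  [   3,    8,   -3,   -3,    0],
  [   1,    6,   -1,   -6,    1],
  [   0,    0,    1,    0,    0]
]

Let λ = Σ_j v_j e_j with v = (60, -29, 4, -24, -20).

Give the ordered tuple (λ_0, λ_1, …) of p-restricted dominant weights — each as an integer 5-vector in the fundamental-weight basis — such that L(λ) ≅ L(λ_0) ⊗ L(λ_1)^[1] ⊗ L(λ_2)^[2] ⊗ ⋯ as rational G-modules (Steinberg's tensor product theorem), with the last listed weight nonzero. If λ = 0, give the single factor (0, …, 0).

Compute c_i = Σ_j M_{ij} v_j with v = (60, -29, 4, -24, -20):
  c_1 = (-1)·(60) + (-2)·(-29) + (1)·(4) + (0)·(-24) + (0)·(-20) = 2
  c_2 = (-1)·(60) + (-3)·(-29) + (1)·(4) + (1)·(-24) + (0)·(-20) = 7
  c_3 = (3)·(60) + (8)·(-29) + (-3)·(4) + (-3)·(-24) + (0)·(-20) = 8
  c_4 = (1)·(60) + (6)·(-29) + (-1)·(4) + (-6)·(-24) + (1)·(-20) = 6
  c_5 = (0)·(60) + (0)·(-29) + (1)·(4) + (0)·(-24) + (0)·(-20) = 4
p = 3; digits c_i = Σ_j d_{ij}·3^j, 0 ≤ d_{ij} < 3:
  c_1 = 2 = 2·3^0
  c_2 = 7 = 1·3^0 + 2·3^1
  c_3 = 8 = 2·3^0 + 2·3^1
  c_4 = 6 = 0·3^0 + 2·3^1
  c_5 = 4 = 1·3^0 + 1·3^1
Factor λ_0 = (2, 1, 2, 0, 1)
Factor λ_1 = (0, 2, 2, 2, 1)

((2, 1, 2, 0, 1), (0, 2, 2, 2, 1))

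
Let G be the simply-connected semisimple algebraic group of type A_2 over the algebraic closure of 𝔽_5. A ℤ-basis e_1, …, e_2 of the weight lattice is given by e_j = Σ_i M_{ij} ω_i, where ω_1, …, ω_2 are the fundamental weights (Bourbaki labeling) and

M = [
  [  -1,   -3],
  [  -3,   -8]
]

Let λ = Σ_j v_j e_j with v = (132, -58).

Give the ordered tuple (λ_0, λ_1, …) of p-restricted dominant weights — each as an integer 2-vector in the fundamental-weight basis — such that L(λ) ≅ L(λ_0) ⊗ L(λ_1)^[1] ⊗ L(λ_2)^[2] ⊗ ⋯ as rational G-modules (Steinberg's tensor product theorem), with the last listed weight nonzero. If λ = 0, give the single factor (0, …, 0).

((2, 3), (3, 3), (1, 2))

Converting to the ω-basis (c_i = row i of M dotted with v = (132, -58)):
  c_1 = (-1)·(132) + (-3)·(-58) = 42
  c_2 = (-3)·(132) + (-8)·(-58) = 68
Base-5 expansion of each c_i:
  c_1 = 42 = 2·5^0 + 3·5^1 + 1·5^2
  c_2 = 68 = 3·5^0 + 3·5^1 + 2·5^2
λ_0 = (2, 3)
λ_1 = (3, 3)
λ_2 = (1, 2)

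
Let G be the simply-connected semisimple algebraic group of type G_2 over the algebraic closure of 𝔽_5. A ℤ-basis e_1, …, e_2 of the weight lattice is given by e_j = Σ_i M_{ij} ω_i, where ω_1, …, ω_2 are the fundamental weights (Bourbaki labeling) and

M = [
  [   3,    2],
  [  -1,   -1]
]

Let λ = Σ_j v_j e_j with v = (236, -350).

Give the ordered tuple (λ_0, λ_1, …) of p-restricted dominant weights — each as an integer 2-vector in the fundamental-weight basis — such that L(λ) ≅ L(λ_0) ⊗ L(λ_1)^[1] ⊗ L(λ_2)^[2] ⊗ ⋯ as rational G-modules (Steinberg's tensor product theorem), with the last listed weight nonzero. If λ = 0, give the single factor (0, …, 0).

Converting to the ω-basis (c_i = row i of M dotted with v = (236, -350)):
  c_1 = (3)·(236) + (2)·(-350) = 8
  c_2 = (-1)·(236) + (-1)·(-350) = 114
Base-5 expansion of each c_i:
  c_1 = 8 = 3·5^0 + 1·5^1
  c_2 = 114 = 4·5^0 + 2·5^1 + 4·5^2
p-restricted factor λ_0 = (3, 4)
p-restricted factor λ_1 = (1, 2)
p-restricted factor λ_2 = (0, 4)

((3, 4), (1, 2), (0, 4))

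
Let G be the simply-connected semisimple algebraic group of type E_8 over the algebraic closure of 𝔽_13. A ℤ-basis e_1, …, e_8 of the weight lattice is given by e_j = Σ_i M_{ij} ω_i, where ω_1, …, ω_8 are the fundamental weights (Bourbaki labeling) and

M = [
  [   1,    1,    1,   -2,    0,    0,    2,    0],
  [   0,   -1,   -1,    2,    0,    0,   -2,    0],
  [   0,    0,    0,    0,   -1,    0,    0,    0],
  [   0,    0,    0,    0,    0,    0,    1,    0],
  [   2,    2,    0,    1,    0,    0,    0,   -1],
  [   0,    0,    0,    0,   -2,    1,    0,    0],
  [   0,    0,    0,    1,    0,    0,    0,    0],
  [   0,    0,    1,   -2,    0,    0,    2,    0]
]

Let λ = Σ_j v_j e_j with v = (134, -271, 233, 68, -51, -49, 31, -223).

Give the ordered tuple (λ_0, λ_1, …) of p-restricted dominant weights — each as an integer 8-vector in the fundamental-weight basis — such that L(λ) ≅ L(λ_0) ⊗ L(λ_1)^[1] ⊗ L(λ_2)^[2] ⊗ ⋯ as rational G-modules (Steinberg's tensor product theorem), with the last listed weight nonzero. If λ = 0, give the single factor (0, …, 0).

Change of basis e → ω: c = M·v where v = (134, -271, 233, 68, -51, -49, 31, -223):
  c_1 = 1*134 + 1*-271 + 1*233 + -2*68 + 0*-51 + 0*-49 + 2*31 + 0*-223 = 22
  c_2 = 0*134 + -1*-271 + -1*233 + 2*68 + 0*-51 + 0*-49 + -2*31 + 0*-223 = 112
  c_3 = 0*134 + 0*-271 + 0*233 + 0*68 + -1*-51 + 0*-49 + 0*31 + 0*-223 = 51
  c_4 = 0*134 + 0*-271 + 0*233 + 0*68 + 0*-51 + 0*-49 + 1*31 + 0*-223 = 31
  c_5 = 2*134 + 2*-271 + 0*233 + 1*68 + 0*-51 + 0*-49 + 0*31 + -1*-223 = 17
  c_6 = 0*134 + 0*-271 + 0*233 + 0*68 + -2*-51 + 1*-49 + 0*31 + 0*-223 = 53
  c_7 = 0*134 + 0*-271 + 0*233 + 1*68 + 0*-51 + 0*-49 + 0*31 + 0*-223 = 68
  c_8 = 0*134 + 0*-271 + 1*233 + -2*68 + 0*-51 + 0*-49 + 2*31 + 0*-223 = 159
Expand coordinatewise in base 13:
  c_1 = 22 = 9·13^0 + 1·13^1
  c_2 = 112 = 8·13^0 + 8·13^1
  c_3 = 51 = 12·13^0 + 3·13^1
  c_4 = 31 = 5·13^0 + 2·13^1
  c_5 = 17 = 4·13^0 + 1·13^1
  c_6 = 53 = 1·13^0 + 4·13^1
  c_7 = 68 = 3·13^0 + 5·13^1
  c_8 = 159 = 3·13^0 + 12·13^1
λ_0 = (9, 8, 12, 5, 4, 1, 3, 3)
λ_1 = (1, 8, 3, 2, 1, 4, 5, 12)

((9, 8, 12, 5, 4, 1, 3, 3), (1, 8, 3, 2, 1, 4, 5, 12))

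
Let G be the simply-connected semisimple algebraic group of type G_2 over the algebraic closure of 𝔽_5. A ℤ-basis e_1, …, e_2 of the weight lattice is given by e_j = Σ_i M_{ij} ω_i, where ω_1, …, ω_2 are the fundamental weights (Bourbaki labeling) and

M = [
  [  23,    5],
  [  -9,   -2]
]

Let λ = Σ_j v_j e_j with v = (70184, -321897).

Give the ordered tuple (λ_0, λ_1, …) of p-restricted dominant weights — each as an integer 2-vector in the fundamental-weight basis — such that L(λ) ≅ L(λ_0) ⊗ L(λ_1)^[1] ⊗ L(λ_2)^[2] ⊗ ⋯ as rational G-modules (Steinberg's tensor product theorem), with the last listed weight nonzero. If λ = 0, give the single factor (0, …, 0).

Change of basis e → ω: c = M·v where v = (70184, -321897):
  c_1 = (23)·(70184) + (5)·(-321897) = 4747
  c_2 = (-9)·(70184) + (-2)·(-321897) = 12138
Writing each c_i in base p = 5:
  c_1 = 4747 = 2·5^0 + 4·5^1 + 4·5^2 + 2·5^3 + 2·5^4 + 1·5^5
  c_2 = 12138 = 3·5^0 + 2·5^1 + 0·5^2 + 2·5^3 + 4·5^4 + 3·5^5
p-restricted factor λ_0 = (2, 3)
p-restricted factor λ_1 = (4, 2)
p-restricted factor λ_2 = (4, 0)
p-restricted factor λ_3 = (2, 2)
p-restricted factor λ_4 = (2, 4)
p-restricted factor λ_5 = (1, 3)

((2, 3), (4, 2), (4, 0), (2, 2), (2, 4), (1, 3))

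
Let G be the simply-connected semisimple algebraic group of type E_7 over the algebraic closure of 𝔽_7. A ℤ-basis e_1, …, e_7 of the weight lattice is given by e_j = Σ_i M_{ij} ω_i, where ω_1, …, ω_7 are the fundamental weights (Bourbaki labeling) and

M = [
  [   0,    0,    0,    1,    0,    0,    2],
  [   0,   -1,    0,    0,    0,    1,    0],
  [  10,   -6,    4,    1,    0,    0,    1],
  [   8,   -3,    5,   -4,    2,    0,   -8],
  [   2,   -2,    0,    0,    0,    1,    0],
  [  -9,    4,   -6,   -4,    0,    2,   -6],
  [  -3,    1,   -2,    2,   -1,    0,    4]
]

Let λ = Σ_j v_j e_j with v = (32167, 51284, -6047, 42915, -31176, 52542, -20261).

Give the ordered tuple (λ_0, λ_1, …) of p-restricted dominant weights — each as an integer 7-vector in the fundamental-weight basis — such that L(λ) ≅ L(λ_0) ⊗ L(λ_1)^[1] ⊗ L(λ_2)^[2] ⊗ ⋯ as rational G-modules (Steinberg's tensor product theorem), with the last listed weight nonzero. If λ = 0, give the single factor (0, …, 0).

((6, 5, 0, 2, 0, 3, 4), (5, 4, 5, 0, 0, 6, 6), (6, 4, 1, 6, 5, 0, 1), (6, 3, 1, 3, 6, 6, 1), (0, 0, 5, 0, 5, 2, 1))

In the fundamental-weight basis, λ has coordinates c = M·v (v = (32167, 51284, -6047, 42915, -31176, 52542, -20261)):
  c_1 = 0*32167 + 0*51284 + 0*-6047 + 1*42915 + 0*-31176 + 0*52542 + 2*-20261 = 2393
  c_2 = 0*32167 + -1*51284 + 0*-6047 + 0*42915 + 0*-31176 + 1*52542 + 0*-20261 = 1258
  c_3 = 10*32167 + -6*51284 + 4*-6047 + 1*42915 + 0*-31176 + 0*52542 + 1*-20261 = 12432
  c_4 = 8*32167 + -3*51284 + 5*-6047 + -4*42915 + 2*-31176 + 0*52542 + -8*-20261 = 1325
  c_5 = 2*32167 + -2*51284 + 0*-6047 + 0*42915 + 0*-31176 + 1*52542 + 0*-20261 = 14308
  c_6 = -9*32167 + 4*51284 + -6*-6047 + -4*42915 + 0*-31176 + 2*52542 + -6*-20261 = 6905
  c_7 = -3*32167 + 1*51284 + -2*-6047 + 2*42915 + -1*-31176 + 0*52542 + 4*-20261 = 2839
p = 7; digits c_i = Σ_j d_{ij}·7^j, 0 ≤ d_{ij} < 7:
  c_1 = 2393 = 6·7^0 + 5·7^1 + 6·7^2 + 6·7^3
  c_2 = 1258 = 5·7^0 + 4·7^1 + 4·7^2 + 3·7^3
  c_3 = 12432 = 0·7^0 + 5·7^1 + 1·7^2 + 1·7^3 + 5·7^4
  c_4 = 1325 = 2·7^0 + 0·7^1 + 6·7^2 + 3·7^3
  c_5 = 14308 = 0·7^0 + 0·7^1 + 5·7^2 + 6·7^3 + 5·7^4
  c_6 = 6905 = 3·7^0 + 6·7^1 + 0·7^2 + 6·7^3 + 2·7^4
  c_7 = 2839 = 4·7^0 + 6·7^1 + 1·7^2 + 1·7^3 + 1·7^4
Factor λ_0 = (6, 5, 0, 2, 0, 3, 4)
Factor λ_1 = (5, 4, 5, 0, 0, 6, 6)
Factor λ_2 = (6, 4, 1, 6, 5, 0, 1)
Factor λ_3 = (6, 3, 1, 3, 6, 6, 1)
Factor λ_4 = (0, 0, 5, 0, 5, 2, 1)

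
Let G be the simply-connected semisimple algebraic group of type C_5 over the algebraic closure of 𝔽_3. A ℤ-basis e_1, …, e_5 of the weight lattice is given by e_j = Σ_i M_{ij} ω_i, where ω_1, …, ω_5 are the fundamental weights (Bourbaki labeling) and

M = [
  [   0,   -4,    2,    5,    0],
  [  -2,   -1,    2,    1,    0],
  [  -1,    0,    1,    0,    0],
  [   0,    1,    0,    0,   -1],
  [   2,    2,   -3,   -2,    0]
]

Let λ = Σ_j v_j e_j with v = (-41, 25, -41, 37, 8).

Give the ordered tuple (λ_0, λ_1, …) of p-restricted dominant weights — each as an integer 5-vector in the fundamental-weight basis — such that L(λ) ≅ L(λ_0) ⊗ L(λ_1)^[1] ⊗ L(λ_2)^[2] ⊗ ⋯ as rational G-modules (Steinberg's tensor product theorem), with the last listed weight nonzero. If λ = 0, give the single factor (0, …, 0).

Change of basis e → ω: c = M·v where v = (-41, 25, -41, 37, 8):
  c_1 = (0)·(-41) + (-4)·(25) + (2)·(-41) + (5)·(37) + (0)·(8) = 3
  c_2 = (-2)·(-41) + (-1)·(25) + (2)·(-41) + (1)·(37) + (0)·(8) = 12
  c_3 = (-1)·(-41) + (0)·(25) + (1)·(-41) + (0)·(37) + (0)·(8) = 0
  c_4 = (0)·(-41) + (1)·(25) + (0)·(-41) + (0)·(37) + (-1)·(8) = 17
  c_5 = (2)·(-41) + (2)·(25) + (-3)·(-41) + (-2)·(37) + (0)·(8) = 17
Base-3 expansion of each c_i:
  c_1 = 3 = 0·3^0 + 1·3^1
  c_2 = 12 = 0·3^0 + 1·3^1 + 1·3^2
  c_3 = 0
  c_4 = 17 = 2·3^0 + 2·3^1 + 1·3^2
  c_5 = 17 = 2·3^0 + 2·3^1 + 1·3^2
p-restricted factor λ_0 = (0, 0, 0, 2, 2)
p-restricted factor λ_1 = (1, 1, 0, 2, 2)
p-restricted factor λ_2 = (0, 1, 0, 1, 1)

((0, 0, 0, 2, 2), (1, 1, 0, 2, 2), (0, 1, 0, 1, 1))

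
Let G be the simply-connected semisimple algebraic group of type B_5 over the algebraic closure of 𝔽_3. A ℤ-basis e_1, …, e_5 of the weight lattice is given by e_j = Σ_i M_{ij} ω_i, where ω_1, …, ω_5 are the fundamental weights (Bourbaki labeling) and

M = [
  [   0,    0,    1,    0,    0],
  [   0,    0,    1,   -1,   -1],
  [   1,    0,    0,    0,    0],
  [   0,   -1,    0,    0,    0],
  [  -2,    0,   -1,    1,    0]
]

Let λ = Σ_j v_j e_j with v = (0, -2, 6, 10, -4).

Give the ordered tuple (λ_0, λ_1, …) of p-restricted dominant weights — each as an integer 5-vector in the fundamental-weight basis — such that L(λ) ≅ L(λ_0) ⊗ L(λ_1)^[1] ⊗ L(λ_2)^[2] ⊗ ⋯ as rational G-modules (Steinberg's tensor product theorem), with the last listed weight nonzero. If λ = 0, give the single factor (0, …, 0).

((0, 0, 0, 2, 1), (2, 0, 0, 0, 1))

Change of basis e → ω: c = M·v where v = (0, -2, 6, 10, -4):
  c_1 = 0*0 + 0*-2 + 1*6 + 0*10 + 0*-4 = 6
  c_2 = 0*0 + 0*-2 + 1*6 + -1*10 + -1*-4 = 0
  c_3 = 1*0 + 0*-2 + 0*6 + 0*10 + 0*-4 = 0
  c_4 = 0*0 + -1*-2 + 0*6 + 0*10 + 0*-4 = 2
  c_5 = -2*0 + 0*-2 + -1*6 + 1*10 + 0*-4 = 4
Expand coordinatewise in base 3:
  c_1 = 6 = 0·3^0 + 2·3^1
  c_2 = 0
  c_3 = 0
  c_4 = 2 = 2·3^0
  c_5 = 4 = 1·3^0 + 1·3^1
λ_0 = (0, 0, 0, 2, 1)
λ_1 = (2, 0, 0, 0, 1)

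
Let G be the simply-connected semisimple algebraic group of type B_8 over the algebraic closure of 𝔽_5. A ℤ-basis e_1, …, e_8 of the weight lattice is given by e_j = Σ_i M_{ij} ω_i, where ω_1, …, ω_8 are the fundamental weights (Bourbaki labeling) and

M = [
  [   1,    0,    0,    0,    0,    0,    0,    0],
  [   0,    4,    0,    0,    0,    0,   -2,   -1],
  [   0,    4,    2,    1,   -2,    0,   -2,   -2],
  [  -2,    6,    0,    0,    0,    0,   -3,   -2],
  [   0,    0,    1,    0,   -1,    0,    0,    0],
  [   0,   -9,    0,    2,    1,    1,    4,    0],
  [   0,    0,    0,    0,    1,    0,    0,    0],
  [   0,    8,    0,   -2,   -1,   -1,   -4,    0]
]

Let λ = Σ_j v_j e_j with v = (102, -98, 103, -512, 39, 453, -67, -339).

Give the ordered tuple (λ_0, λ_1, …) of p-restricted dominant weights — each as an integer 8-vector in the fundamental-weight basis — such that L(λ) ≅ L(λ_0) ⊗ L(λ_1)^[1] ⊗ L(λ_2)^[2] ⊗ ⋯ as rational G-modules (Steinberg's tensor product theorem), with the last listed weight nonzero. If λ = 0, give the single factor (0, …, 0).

In the fundamental-weight basis, λ has coordinates c = M·v (v = (102, -98, 103, -512, 39, 453, -67, -339)):
  c_1 = 1*102 + 0*-98 + 0*103 + 0*-512 + 0*39 + 0*453 + 0*-67 + 0*-339 = 102
  c_2 = 0*102 + 4*-98 + 0*103 + 0*-512 + 0*39 + 0*453 + -2*-67 + -1*-339 = 81
  c_3 = 0*102 + 4*-98 + 2*103 + 1*-512 + -2*39 + 0*453 + -2*-67 + -2*-339 = 36
  c_4 = -2*102 + 6*-98 + 0*103 + 0*-512 + 0*39 + 0*453 + -3*-67 + -2*-339 = 87
  c_5 = 0*102 + 0*-98 + 1*103 + 0*-512 + -1*39 + 0*453 + 0*-67 + 0*-339 = 64
  c_6 = 0*102 + -9*-98 + 0*103 + 2*-512 + 1*39 + 1*453 + 4*-67 + 0*-339 = 82
  c_7 = 0*102 + 0*-98 + 0*103 + 0*-512 + 1*39 + 0*453 + 0*-67 + 0*-339 = 39
  c_8 = 0*102 + 8*-98 + 0*103 + -2*-512 + -1*39 + -1*453 + -4*-67 + 0*-339 = 16
Expand coordinatewise in base 5:
  c_1 = 102 = 2·5^0 + 0·5^1 + 4·5^2
  c_2 = 81 = 1·5^0 + 1·5^1 + 3·5^2
  c_3 = 36 = 1·5^0 + 2·5^1 + 1·5^2
  c_4 = 87 = 2·5^0 + 2·5^1 + 3·5^2
  c_5 = 64 = 4·5^0 + 2·5^1 + 2·5^2
  c_6 = 82 = 2·5^0 + 1·5^1 + 3·5^2
  c_7 = 39 = 4·5^0 + 2·5^1 + 1·5^2
  c_8 = 16 = 1·5^0 + 3·5^1
λ_0 = (2, 1, 1, 2, 4, 2, 4, 1)
λ_1 = (0, 1, 2, 2, 2, 1, 2, 3)
λ_2 = (4, 3, 1, 3, 2, 3, 1, 0)

((2, 1, 1, 2, 4, 2, 4, 1), (0, 1, 2, 2, 2, 1, 2, 3), (4, 3, 1, 3, 2, 3, 1, 0))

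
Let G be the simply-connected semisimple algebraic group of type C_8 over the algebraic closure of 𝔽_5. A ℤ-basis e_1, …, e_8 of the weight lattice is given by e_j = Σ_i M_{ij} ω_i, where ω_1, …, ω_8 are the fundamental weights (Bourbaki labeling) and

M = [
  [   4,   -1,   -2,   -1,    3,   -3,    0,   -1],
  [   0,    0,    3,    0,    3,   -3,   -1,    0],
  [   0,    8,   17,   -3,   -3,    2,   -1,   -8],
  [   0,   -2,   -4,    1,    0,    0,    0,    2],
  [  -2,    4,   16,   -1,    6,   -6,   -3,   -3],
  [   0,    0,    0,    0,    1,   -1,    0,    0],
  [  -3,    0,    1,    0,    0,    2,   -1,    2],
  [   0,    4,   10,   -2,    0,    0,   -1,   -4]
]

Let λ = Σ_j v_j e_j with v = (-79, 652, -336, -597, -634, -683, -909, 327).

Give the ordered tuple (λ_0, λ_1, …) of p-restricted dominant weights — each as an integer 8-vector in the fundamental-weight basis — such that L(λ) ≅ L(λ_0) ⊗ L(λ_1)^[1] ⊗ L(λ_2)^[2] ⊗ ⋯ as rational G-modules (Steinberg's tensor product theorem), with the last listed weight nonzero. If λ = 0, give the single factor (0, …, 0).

ω-coordinates c = M·v, v = (-79, 652, -336, -597, -634, -683, -909, 327):
  c_1 = (4)·(-79) + (-1)·(652) + (-2)·(-336) + (-1)·(-597) + (3)·(-634) + (-3)·(-683) + (0)·(-909) + (-1)·(327) = 121
  c_2 = (0)·(-79) + (0)·(652) + (3)·(-336) + (0)·(-597) + (3)·(-634) + (-3)·(-683) + (-1)·(-909) + (0)·(327) = 48
  c_3 = (0)·(-79) + (8)·(652) + (17)·(-336) + (-3)·(-597) + (-3)·(-634) + (2)·(-683) + (-1)·(-909) + (-8)·(327) = 124
  c_4 = (0)·(-79) + (-2)·(652) + (-4)·(-336) + (1)·(-597) + (0)·(-634) + (0)·(-683) + (0)·(-909) + (2)·(327) = 97
  c_5 = (-2)·(-79) + (4)·(652) + (16)·(-336) + (-1)·(-597) + (6)·(-634) + (-6)·(-683) + (-3)·(-909) + (-3)·(327) = 27
  c_6 = (0)·(-79) + (0)·(652) + (0)·(-336) + (0)·(-597) + (1)·(-634) + (-1)·(-683) + (0)·(-909) + (0)·(327) = 49
  c_7 = (-3)·(-79) + (0)·(652) + (1)·(-336) + (0)·(-597) + (0)·(-634) + (2)·(-683) + (-1)·(-909) + (2)·(327) = 98
  c_8 = (0)·(-79) + (4)·(652) + (10)·(-336) + (-2)·(-597) + (0)·(-634) + (0)·(-683) + (-1)·(-909) + (-4)·(327) = 43
Base-5 expansion of each c_i:
  c_1 = 121 = 1·5^0 + 4·5^1 + 4·5^2
  c_2 = 48 = 3·5^0 + 4·5^1 + 1·5^2
  c_3 = 124 = 4·5^0 + 4·5^1 + 4·5^2
  c_4 = 97 = 2·5^0 + 4·5^1 + 3·5^2
  c_5 = 27 = 2·5^0 + 0·5^1 + 1·5^2
  c_6 = 49 = 4·5^0 + 4·5^1 + 1·5^2
  c_7 = 98 = 3·5^0 + 4·5^1 + 3·5^2
  c_8 = 43 = 3·5^0 + 3·5^1 + 1·5^2
λ_0 = (1, 3, 4, 2, 2, 4, 3, 3)
λ_1 = (4, 4, 4, 4, 0, 4, 4, 3)
λ_2 = (4, 1, 4, 3, 1, 1, 3, 1)

((1, 3, 4, 2, 2, 4, 3, 3), (4, 4, 4, 4, 0, 4, 4, 3), (4, 1, 4, 3, 1, 1, 3, 1))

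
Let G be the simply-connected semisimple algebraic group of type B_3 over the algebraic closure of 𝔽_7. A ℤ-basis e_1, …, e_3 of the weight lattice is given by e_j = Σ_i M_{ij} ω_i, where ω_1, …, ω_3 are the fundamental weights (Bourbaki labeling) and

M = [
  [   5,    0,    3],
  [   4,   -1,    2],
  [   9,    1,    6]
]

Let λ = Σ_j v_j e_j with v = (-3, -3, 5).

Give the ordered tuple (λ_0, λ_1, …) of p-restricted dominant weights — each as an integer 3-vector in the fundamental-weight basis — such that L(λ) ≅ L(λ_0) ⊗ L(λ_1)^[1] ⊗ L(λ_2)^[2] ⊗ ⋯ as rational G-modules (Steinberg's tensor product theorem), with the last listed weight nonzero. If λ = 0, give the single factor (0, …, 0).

Converting to the ω-basis (c_i = row i of M dotted with v = (-3, -3, 5)):
  c_1 = 5*-3 + 0*-3 + 3*5 = 0
  c_2 = 4*-3 + -1*-3 + 2*5 = 1
  c_3 = 9*-3 + 1*-3 + 6*5 = 0
Writing each c_i in base p = 7:
  c_1 = 0
  c_2 = 1 = 1·7^0
  c_3 = 0
Factor λ_0 = (0, 1, 0)

((0, 1, 0),)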